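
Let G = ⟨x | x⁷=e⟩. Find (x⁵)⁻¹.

The order of (x⁵) is 7 (smallest k with (x⁵)ᵏ = e), so (x⁵)⁻¹ = (x⁵)⁶ = x².
Check: (x⁵) · (x²) → (x⁵) · x² = e, giving e as required.

Answer: x²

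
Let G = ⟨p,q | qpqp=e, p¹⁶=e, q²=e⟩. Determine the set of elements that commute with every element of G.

An element z ∈ Z(G) iff z commutes with every generator.
For example p⁸ is central: (p⁸)·p = p⁹ = p·(p⁸); (p⁸)·q = p⁸q = q·(p⁸).
Whereas p ∉ Z(G) since p·q = pq ≠ p¹⁵q = q·p.
Checking each of the 32 elements this way gives Z(G) = {e, p⁸}, of order 2.

Answer: {e, p⁸}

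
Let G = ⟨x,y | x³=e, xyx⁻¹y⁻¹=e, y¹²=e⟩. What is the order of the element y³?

Compute successive powers until reaching e:
  (y³)¹ = y³, (y³)² = y⁶, (y³)³ = y⁹, (y³)⁴ = e.
The smallest positive k with (y³)ᵏ = e is 4.

Answer: 4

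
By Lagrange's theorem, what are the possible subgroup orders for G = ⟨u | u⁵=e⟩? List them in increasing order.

|G| = 5 = 5. By Lagrange's theorem the order of any subgroup divides 5; the divisors of 5 are 1, 5.

Answer: 1, 5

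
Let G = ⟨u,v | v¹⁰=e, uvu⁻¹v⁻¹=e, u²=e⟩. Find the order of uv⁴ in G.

Compute successive powers until reaching e:
  (uv⁴)¹ = uv⁴, (uv⁴)² = v⁸, (uv⁴)³ = uv², (uv⁴)⁴ = v⁶, (uv⁴)⁵ = u, (uv⁴)⁶ = v⁴, (uv⁴)⁷ = uv⁸, (uv⁴)⁸ = v², (uv⁴)⁹ = uv⁶, (uv⁴)¹⁰ = e.
The smallest positive k with (uv⁴)ᵏ = e is 10.

Answer: 10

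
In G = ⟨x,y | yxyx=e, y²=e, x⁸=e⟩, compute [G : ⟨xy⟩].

First find ord(xy) by computing successive powers:
  (xy)¹ = xy, (xy)² = e.
So |⟨xy⟩| = ord(xy) = 2. With |G| = 16, by Lagrange [G : ⟨xy⟩] = 16/2 = 8.

Answer: 8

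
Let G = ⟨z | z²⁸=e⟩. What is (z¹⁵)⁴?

Compute successive powers of (z¹⁵), reducing at each step:
  (z¹⁵)²: (z¹⁵) · z¹⁵ = z²
  (z¹⁵)³: (z²) · z¹⁵ = z¹⁷
  (z¹⁵)⁴: (z¹⁷) · z¹⁵ = z⁴

Answer: z⁴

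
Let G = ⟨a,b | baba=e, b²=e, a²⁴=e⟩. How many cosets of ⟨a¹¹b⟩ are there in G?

First find ord(a¹¹b) by computing successive powers:
  (a¹¹b)¹ = a¹¹b, (a¹¹b)² = e.
So |⟨a¹¹b⟩| = ord(a¹¹b) = 2. With |G| = 48, by Lagrange [G : ⟨a¹¹b⟩] = 48/2 = 24.

Answer: 24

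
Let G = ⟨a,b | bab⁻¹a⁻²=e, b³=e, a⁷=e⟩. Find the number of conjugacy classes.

The conjugacy classes (representative and size) are:
  [e] (size 1), [a²] (size 3), [a⁵] (size 3), [b] (size 7), [b²] (size 7).
Class equation: 1 + 3 + 3 + 7 + 7 = 21 = |G|. So G has 5 conjugacy classes.

Answer: 5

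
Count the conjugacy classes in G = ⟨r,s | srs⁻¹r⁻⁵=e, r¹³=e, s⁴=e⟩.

The conjugacy classes (representative and size) are:
  [e] (size 1), [r] (size 4), [r²] (size 4), [r⁹] (size 4), [r¹²s] (size 13), [r⁴s²] (size 13), [r¹²s³] (size 13).
Class equation: 1 + 4 + 4 + 4 + 13 + 13 + 13 = 52 = |G|. So G has 7 conjugacy classes.

Answer: 7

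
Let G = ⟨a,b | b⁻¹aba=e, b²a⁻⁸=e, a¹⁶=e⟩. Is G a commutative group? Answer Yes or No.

a·b = ab but b·a = a⁷b⁻¹, so a·b ≠ b·a and G is not abelian.

Answer: No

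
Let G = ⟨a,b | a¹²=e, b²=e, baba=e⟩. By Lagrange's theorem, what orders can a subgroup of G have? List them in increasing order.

|G| = 24 = 2³ · 3. By Lagrange's theorem the order of any subgroup divides 24; the divisors of 24 are 1, 2, 3, 4, 6, 8, 12, 24.

Answer: 1, 2, 3, 4, 6, 8, 12, 24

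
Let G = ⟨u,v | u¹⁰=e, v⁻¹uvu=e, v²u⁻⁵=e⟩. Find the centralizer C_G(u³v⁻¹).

⟨u³v⁻¹⟩ ⊆ C_G(u³v⁻¹) since powers of u³v⁻¹ commute with u³v⁻¹; so |C_G(u³v⁻¹)| ≥ |⟨u³v⁻¹⟩| = 4.
By orbit–stabilizer, |C_G(u³v⁻¹)| = |G| / |conj. class of u³v⁻¹| = 20 / 5 = 4.
The 4 elements commuting with u³v⁻¹ are {e, u⁵, u³v, u³v⁻¹}.

Answer: {e, u⁵, u³v, u³v⁻¹}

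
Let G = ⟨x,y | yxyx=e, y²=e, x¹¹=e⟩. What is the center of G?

An element z ∈ Z(G) iff z commutes with every generator.
For example e is central: e·x = x = x·e; e·y = y = y·e.
Whereas x ∉ Z(G) since x·y = xy ≠ x¹⁰y = y·x.
Checking each of the 22 elements this way gives Z(G) = {e}, of order 1.

Answer: {e}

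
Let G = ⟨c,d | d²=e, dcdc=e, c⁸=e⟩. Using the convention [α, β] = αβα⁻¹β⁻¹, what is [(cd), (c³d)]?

[(cd), (c³d)] = (cd)·(c³d)·(cd)⁻¹·(c³d)⁻¹.
  (cd) · (c³d) = c⁶
  (c⁶) · (cd) = c⁷d
  (c⁷d) · (c³d) = c⁴

Answer: c⁴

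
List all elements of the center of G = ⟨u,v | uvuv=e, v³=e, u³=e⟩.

An element z ∈ Z(G) iff z commutes with every generator.
For example e is central: e·u = u = u·e; e·v = v = v·e.
Whereas u ∉ Z(G) since u·v = uv ≠ u²v² = v·u.
Checking each of the 12 elements this way gives Z(G) = {e}, of order 1.

Answer: {e}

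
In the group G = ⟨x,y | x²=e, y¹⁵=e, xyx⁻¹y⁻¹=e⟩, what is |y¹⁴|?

Compute successive powers until reaching e:
  (y¹⁴)¹ = y¹⁴, (y¹⁴)² = y¹³, (y¹⁴)³ = y¹², (y¹⁴)⁴ = y¹¹, (y¹⁴)⁵ = y¹⁰, (y¹⁴)⁶ = y⁹, (y¹⁴)⁷ = y⁸, (y¹⁴)⁸ = y⁷, (y¹⁴)⁹ = y⁶, (y¹⁴)¹⁰ = y⁵, (y¹⁴)¹¹ = y⁴, (y¹⁴)¹² = y³, (y¹⁴)¹³ = y², (y¹⁴)¹⁴ = y, (y¹⁴)¹⁵ = e.
The smallest positive k with (y¹⁴)ᵏ = e is 15.

Answer: 15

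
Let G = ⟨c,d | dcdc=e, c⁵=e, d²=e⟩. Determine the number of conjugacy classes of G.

The conjugacy classes (representative and size) are:
  [e] (size 1), [c] (size 2), [c²] (size 2), [d] (size 5).
Class equation: 1 + 2 + 2 + 5 = 10 = |G|. So G has 4 conjugacy classes.

Answer: 4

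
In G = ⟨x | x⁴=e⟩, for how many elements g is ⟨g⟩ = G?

G is cyclic of order 4. An element generates G iff its order is 4, and a cyclic group of order 4 has exactly φ(4) = 2 such elements.

Answer: 2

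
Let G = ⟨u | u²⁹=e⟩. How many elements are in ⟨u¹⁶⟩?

|⟨u¹⁶⟩| equals the order of u¹⁶. Compute successive powers until reaching e:
  (u¹⁶)¹ = u¹⁶, (u¹⁶)² = u³, (u¹⁶)³ = u¹⁹, (u¹⁶)⁴ = u⁶, (u¹⁶)⁵ = u²², (u¹⁶)⁶ = u⁹, (u¹⁶)⁷ = u²⁵, (u¹⁶)⁸ = u¹², (u¹⁶)⁹ = u²⁸, (u¹⁶)¹⁰ = u¹⁵, (u¹⁶)¹¹ = u², (u¹⁶)¹² = u¹⁸, (u¹⁶)¹³ = u⁵, (u¹⁶)¹⁴ = u²¹, (u¹⁶)¹⁵ = u⁸, (u¹⁶)¹⁶ = u²⁴, (u¹⁶)¹⁷ = u¹¹, (u¹⁶)¹⁸ = u²⁷, (u¹⁶)¹⁹ = u¹⁴, (u¹⁶)²⁰ = u, (u¹⁶)²¹ = u¹⁷, (u¹⁶)²² = u⁴, (u¹⁶)²³ = u²⁰, (u¹⁶)²⁴ = u⁷, (u¹⁶)²⁵ = u²³, (u¹⁶)²⁶ = u¹⁰, (u¹⁶)²⁷ = u²⁶, (u¹⁶)²⁸ = u¹³, (u¹⁶)²⁹ = e.
The smallest positive k with (u¹⁶)ᵏ = e is 29, so |⟨u¹⁶⟩| = 29.

Answer: 29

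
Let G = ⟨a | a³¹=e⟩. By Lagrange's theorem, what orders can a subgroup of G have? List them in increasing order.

|G| = 31 = 31. By Lagrange's theorem the order of any subgroup divides 31; the divisors of 31 are 1, 31.

Answer: 1, 31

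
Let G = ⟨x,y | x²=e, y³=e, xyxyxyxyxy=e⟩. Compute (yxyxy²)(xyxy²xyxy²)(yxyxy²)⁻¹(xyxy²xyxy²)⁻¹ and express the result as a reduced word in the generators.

[(yxyxy²), (xyxy²xyxy²)] = (yxyxy²)·(xyxy²xyxy²)·(yxyxy²)⁻¹·(xyxy²xyxy²)⁻¹.
  (yxyxy²) · (xyxy²xyxy²) = xyxy²xyxy
  (xyxy²xyxy) · (yxy²xy²) = xy²xyxy²x
  (xy²xyxy²x) · (yxy²xyxy²x) = y²xyxy²

Answer: y²xyxy²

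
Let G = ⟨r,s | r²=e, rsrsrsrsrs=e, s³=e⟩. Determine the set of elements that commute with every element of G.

An element z ∈ Z(G) iff z commutes with every generator.
For example e is central: e·r = r = r·e; e·s = s = s·e.
Whereas r ∉ Z(G) since r·s = rs ≠ sr = s·r.
Checking each of the 60 elements this way gives Z(G) = {e}, of order 1.

Answer: {e}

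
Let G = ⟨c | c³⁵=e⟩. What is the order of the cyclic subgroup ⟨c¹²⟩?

|⟨c¹²⟩| equals the order of c¹². Compute successive powers until reaching e:
  (c¹²)¹ = c¹², (c¹²)² = c²⁴, (c¹²)³ = c, (c¹²)⁴ = c¹³, (c¹²)⁵ = c²⁵, (c¹²)⁶ = c², (c¹²)⁷ = c¹⁴, (c¹²)⁸ = c²⁶, (c¹²)⁹ = c³, (c¹²)¹⁰ = c¹⁵, (c¹²)¹¹ = c²⁷, (c¹²)¹² = c⁴, (c¹²)¹³ = c¹⁶, (c¹²)¹⁴ = c²⁸, (c¹²)¹⁵ = c⁵, (c¹²)¹⁶ = c¹⁷, (c¹²)¹⁷ = c²⁹, (c¹²)¹⁸ = c⁶, (c¹²)¹⁹ = c¹⁸, (c¹²)²⁰ = c³⁰, (c¹²)²¹ = c⁷, (c¹²)²² = c¹⁹, (c¹²)²³ = c³¹, (c¹²)²⁴ = c⁸, (c¹²)²⁵ = c²⁰, (c¹²)²⁶ = c³², (c¹²)²⁷ = c⁹, (c¹²)²⁸ = c²¹, (c¹²)²⁹ = c³³, (c¹²)³⁰ = c¹⁰, (c¹²)³¹ = c²², (c¹²)³² = c³⁴, (c¹²)³³ = c¹¹, (c¹²)³⁴ = c²³, (c¹²)³⁵ = e.
The smallest positive k with (c¹²)ᵏ = e is 35, so |⟨c¹²⟩| = 35.

Answer: 35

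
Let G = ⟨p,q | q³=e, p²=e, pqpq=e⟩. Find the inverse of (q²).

The order of (q²) is 3 (smallest k with (q²)ᵏ = e), so (q²)⁻¹ = (q²)² = q.
Check: (q²) · q → (q²) · q = e, giving e as required.

Answer: q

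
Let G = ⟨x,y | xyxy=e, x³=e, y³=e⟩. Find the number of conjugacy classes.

The conjugacy classes (representative and size) are:
  [e] (size 1), [yx²] (size 4), [y²x] (size 4), [x²y²] (size 3).
Class equation: 1 + 4 + 4 + 3 = 12 = |G|. So G has 4 conjugacy classes.

Answer: 4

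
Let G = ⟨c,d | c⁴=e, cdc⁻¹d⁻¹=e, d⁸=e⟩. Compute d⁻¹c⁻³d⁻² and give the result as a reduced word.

Multiply left to right, reducing at each step:
  (d⁷) · c⁻³ = cd⁷
  (cd⁷) · d⁻² = cd⁵

Answer: cd⁵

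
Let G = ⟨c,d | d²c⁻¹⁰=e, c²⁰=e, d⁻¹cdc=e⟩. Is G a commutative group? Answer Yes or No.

c·d = cd but d·c = c⁹d⁻¹, so c·d ≠ d·c and G is not abelian.

Answer: No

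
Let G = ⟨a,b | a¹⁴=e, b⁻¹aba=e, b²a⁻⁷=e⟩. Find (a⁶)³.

Compute successive powers of (a⁶), reducing at each step:
  (a⁶)²: (a⁶) · a⁶ = a¹²
  (a⁶)³: (a¹²) · a⁶ = a⁴

Answer: a⁴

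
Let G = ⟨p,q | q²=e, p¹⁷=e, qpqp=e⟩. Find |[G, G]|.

G' = [G, G] is generated by all commutators. The generator-pair commutators are: [p, q] = p².
The subgroup they normally generate is {e, p, p², p³, p⁴, p⁵, p⁶, p⁷, p⁸, p⁹, p¹⁰, p¹¹, p¹², p¹³, p¹⁴, p¹⁵, p¹⁶}, of order 17.
Check: |G/G'| = 34/17 = 2 is the order of the abelianisation.

Answer: 17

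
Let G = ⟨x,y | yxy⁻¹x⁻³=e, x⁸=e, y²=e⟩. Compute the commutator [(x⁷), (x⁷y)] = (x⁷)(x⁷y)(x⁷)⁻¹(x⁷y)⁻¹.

[(x⁷), (x⁷y)] = (x⁷)·(x⁷y)·(x⁷)⁻¹·(x⁷y)⁻¹.
  (x⁷) · (x⁷y) = x⁶y
  (x⁶y) · x = xy
  (xy) · (x³y) = x²

Answer: x²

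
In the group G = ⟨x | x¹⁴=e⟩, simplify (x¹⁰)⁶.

Compute successive powers of (x¹⁰), reducing at each step:
  (x¹⁰)²: (x¹⁰) · x¹⁰ = x⁶
  (x¹⁰)³: (x⁶) · x¹⁰ = x²
  (x¹⁰)⁴: (x²) · x¹⁰ = x¹²
  (x¹⁰)⁵: (x¹²) · x¹⁰ = x⁸
  (x¹⁰)⁶: (x⁸) · x¹⁰ = x⁴

Answer: x⁴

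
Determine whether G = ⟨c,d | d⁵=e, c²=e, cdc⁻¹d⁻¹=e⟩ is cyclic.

|G| = 10. The element cd has order 10 (its powers give 10 distinct elements), so ⟨cd⟩ = G and G is cyclic.

Answer: Yes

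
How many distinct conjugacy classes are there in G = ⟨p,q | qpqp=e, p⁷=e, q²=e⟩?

The conjugacy classes (representative and size) are:
  [e] (size 1), [p⁶] (size 2), [p⁵] (size 2), [p⁴] (size 2), [pq] (size 7).
Class equation: 1 + 2 + 2 + 2 + 7 = 14 = |G|. So G has 5 conjugacy classes.

Answer: 5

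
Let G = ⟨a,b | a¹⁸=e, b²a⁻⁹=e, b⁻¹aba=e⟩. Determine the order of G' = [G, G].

G' = [G, G] is generated by all commutators. The generator-pair commutators are: [a, b] = a².
The subgroup they normally generate is {e, a², a⁴, a⁶, a⁸, a¹⁰, a¹², a¹⁴, a¹⁶}, of order 9.
Check: |G/G'| = 36/9 = 4 is the order of the abelianisation.

Answer: 9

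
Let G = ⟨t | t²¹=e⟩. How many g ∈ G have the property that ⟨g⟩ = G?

G is cyclic of order 21. An element generates G iff its order is 21, and a cyclic group of order 21 has exactly φ(21) = 12 such elements.

Answer: 12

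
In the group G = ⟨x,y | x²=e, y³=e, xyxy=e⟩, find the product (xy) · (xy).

Compute (xy) · (xy) by multiplying left to right and reducing via the relations at each step:
  (xy) · x = y²
  (y²) · y = e

Answer: e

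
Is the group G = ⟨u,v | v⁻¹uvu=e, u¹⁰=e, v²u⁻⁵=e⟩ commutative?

u·v = uv but v·u = u⁴v⁻¹, so u·v ≠ v·u and G is not abelian.

Answer: No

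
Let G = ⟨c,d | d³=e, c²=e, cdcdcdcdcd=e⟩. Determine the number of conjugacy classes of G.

The conjugacy classes (representative and size) are:
  [e] (size 1), [cdcd²cdcd²c] (size 15), [dcdcd²c] (size 20), [cd²cd²c] (size 12), [d²cdcd²] (size 12).
Class equation: 1 + 15 + 20 + 12 + 12 = 60 = |G|. So G has 5 conjugacy classes.

Answer: 5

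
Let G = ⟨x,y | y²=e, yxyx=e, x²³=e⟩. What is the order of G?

Enumerate words in the generators, reducing via the relations: the distinct elements are
  {e, x, y, xy, x², x³, x⁴, x⁵, x⁶, x⁷, x⁸, x⁹, x²y, x²², x²¹, x²⁰, x³y, x¹², x¹³, x¹¹, x¹⁰, x¹⁴, x¹⁵, x¹⁶, x¹⁷, x¹⁸, x¹⁹, x⁴y, x⁵y, x⁶y, x⁷y, x⁸y, x⁹y, x²²y, x²¹y, x²⁰y, x¹²y, x¹³y, x¹¹y, x¹⁰y, x¹⁴y, x¹⁵y, x¹⁶y, x¹⁷y, x¹⁸y, x¹⁹y}.
No further products give new elements, so |G| = 46.

Answer: 46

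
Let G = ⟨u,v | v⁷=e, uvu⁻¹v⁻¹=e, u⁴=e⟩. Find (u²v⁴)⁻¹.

The order of (u²v⁴) is 14 (smallest k with (u²v⁴)ᵏ = e), so (u²v⁴)⁻¹ = (u²v⁴)¹³ = u²v³.
Check: (u²v⁴) · (u²v³) → (u²v⁴) · u² = v⁴;   (v⁴) · v³ = e, giving e as required.

Answer: u²v³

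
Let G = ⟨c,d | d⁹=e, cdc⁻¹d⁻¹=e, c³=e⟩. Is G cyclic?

|G| = 27, but the maximum element order in G is 9 < 27. No single element generates all of G, so G is not cyclic.

Answer: No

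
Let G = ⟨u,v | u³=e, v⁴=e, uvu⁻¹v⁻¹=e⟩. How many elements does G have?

Enumerate words in the generators, reducing via the relations: the distinct elements are
  {e, u, v, uv, u², v², v³, uv², uv³, u²v, u²v², u²v³}.
No further products give new elements, so |G| = 12.

Answer: 12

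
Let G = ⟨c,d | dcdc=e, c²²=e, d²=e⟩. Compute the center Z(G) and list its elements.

An element z ∈ Z(G) iff z commutes with every generator.
For example c¹¹ is central: (c¹¹)·c = c¹² = c·(c¹¹); (c¹¹)·d = c¹¹d = d·(c¹¹).
Whereas c ∉ Z(G) since c·d = cd ≠ c²¹d = d·c.
Checking each of the 44 elements this way gives Z(G) = {e, c¹¹}, of order 2.

Answer: {e, c¹¹}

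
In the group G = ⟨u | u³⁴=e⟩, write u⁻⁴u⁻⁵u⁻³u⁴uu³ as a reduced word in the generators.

Multiply left to right, reducing at each step:
  (u³⁰) · u⁻⁵ = u²⁵
  (u²⁵) · u⁻³ = u²²
  (u²²) · u⁴ = u²⁶
  (u²⁶) · u = u²⁷
  (u²⁷) · u³ = u³⁰

Answer: u³⁰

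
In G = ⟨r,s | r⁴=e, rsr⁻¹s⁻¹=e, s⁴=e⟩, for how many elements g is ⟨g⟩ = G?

⟨g⟩ = G would require ord(g) = |G| = 16, but the maximum element order in G is 4 < 16. So G is not cyclic and no single element generates it: the count is 0.

Answer: 0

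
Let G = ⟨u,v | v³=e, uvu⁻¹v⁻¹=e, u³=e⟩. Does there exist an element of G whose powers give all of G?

|G| = 9, but the maximum element order in G is 3 < 9. No single element generates all of G, so G is not cyclic.

Answer: No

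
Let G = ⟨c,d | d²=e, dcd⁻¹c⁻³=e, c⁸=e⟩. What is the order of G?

Enumerate words in the generators, reducing via the relations: the distinct elements are
  {c, d, e, cd, c², c³, c⁴, c⁵, c⁶, c⁷, c²d, c³d, c⁴d, c⁵d, c⁶d, c⁷d}.
No further products give new elements, so |G| = 16.

Answer: 16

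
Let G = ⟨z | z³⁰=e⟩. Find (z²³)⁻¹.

The order of (z²³) is 30 (smallest k with (z²³)ᵏ = e), so (z²³)⁻¹ = (z²³)²⁹ = z⁷.
Check: (z²³) · (z⁷) → (z²³) · z⁷ = e, giving e as required.

Answer: z⁷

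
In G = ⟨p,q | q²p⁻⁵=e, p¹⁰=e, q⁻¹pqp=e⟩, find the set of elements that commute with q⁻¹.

⟨q⁻¹⟩ ⊆ C_G(q⁻¹) since powers of q⁻¹ commute with q⁻¹; so |C_G(q⁻¹)| ≥ |⟨q⁻¹⟩| = 4.
By orbit–stabilizer, |C_G(q⁻¹)| = |G| / |conj. class of q⁻¹| = 20 / 5 = 4.
The 4 elements commuting with q⁻¹ are {e, p⁵, q, q⁻¹}.

Answer: {e, p⁵, q, q⁻¹}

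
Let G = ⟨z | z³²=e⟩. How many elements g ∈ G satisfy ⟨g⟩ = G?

G is cyclic of order 32. An element generates G iff its order is 32, and a cyclic group of order 32 has exactly φ(32) = 16 such elements.

Answer: 16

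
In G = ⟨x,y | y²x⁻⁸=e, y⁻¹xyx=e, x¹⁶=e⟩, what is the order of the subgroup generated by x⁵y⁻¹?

|⟨x⁵y⁻¹⟩| equals the order of x⁵y⁻¹. Compute successive powers until reaching e:
  (x⁵y⁻¹)¹ = x⁵y⁻¹, (x⁵y⁻¹)² = x⁸, (x⁵y⁻¹)³ = x⁵y, (x⁵y⁻¹)⁴ = e.
The smallest positive k with (x⁵y⁻¹)ᵏ = e is 4, so |⟨x⁵y⁻¹⟩| = 4.

Answer: 4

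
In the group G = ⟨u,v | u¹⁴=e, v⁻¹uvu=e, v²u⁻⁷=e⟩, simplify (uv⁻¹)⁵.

Compute successive powers of (uv⁻¹), reducing at each step:
  (uv⁻¹)²: (uv⁻¹) · u = v⁻¹;   (v⁻¹) · v⁻¹ = u⁷
  (uv⁻¹)³: (u⁷) · u = u⁸;   (u⁸) · v⁻¹ = uv
  (uv⁻¹)⁴: (uv) · u = v;   v · v⁻¹ = e
  (uv⁻¹)⁵: e · u = u;   u · v⁻¹ = uv⁻¹

Answer: uv⁻¹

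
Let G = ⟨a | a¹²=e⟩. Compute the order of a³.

Compute successive powers until reaching e:
  (a³)¹ = a³, (a³)² = a⁶, (a³)³ = a⁹, (a³)⁴ = e.
The smallest positive k with (a³)ᵏ = e is 4.

Answer: 4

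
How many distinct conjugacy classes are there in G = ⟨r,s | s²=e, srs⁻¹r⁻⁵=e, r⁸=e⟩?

The conjugacy classes (representative and size) are:
  [e] (size 1), [r⁵] (size 2), [r²] (size 1), [r⁷] (size 2), [r⁴] (size 1), [r⁶] (size 1), [s] (size 2), [r⁵s] (size 2), [r²s] (size 2), [r³s] (size 2).
Class equation: 1 + 2 + 1 + 2 + 1 + 1 + 2 + 2 + 2 + 2 = 16 = |G|. So G has 10 conjugacy classes.

Answer: 10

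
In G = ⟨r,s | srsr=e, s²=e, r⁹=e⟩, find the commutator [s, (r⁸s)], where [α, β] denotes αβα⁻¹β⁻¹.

[s, (r⁸s)] = s·(r⁸s)·s⁻¹·(r⁸s)⁻¹.
  s · (r⁸s) = r
  r · s = rs
  (rs) · (r⁸s) = r²

Answer: r²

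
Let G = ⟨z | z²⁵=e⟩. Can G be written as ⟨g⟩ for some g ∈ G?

|G| = 25. The element z has order 25 (its powers give 25 distinct elements), so ⟨z⟩ = G and G is cyclic.

Answer: Yes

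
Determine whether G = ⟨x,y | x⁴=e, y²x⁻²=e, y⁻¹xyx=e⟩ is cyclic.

Every cyclic group is abelian. But x·y = xy while y·x = xy⁻¹, so x·y ≠ y·x and G is not abelian. Hence G is not cyclic.

Answer: No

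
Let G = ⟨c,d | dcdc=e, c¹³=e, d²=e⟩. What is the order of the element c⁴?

Compute successive powers until reaching e:
  (c⁴)¹ = c⁴, (c⁴)² = c⁸, (c⁴)³ = c¹², (c⁴)⁴ = c³, (c⁴)⁵ = c⁷, (c⁴)⁶ = c¹¹, (c⁴)⁷ = c², (c⁴)⁸ = c⁶, (c⁴)⁹ = c¹⁰, (c⁴)¹⁰ = c, (c⁴)¹¹ = c⁵, (c⁴)¹² = c⁹, (c⁴)¹³ = e.
The smallest positive k with (c⁴)ᵏ = e is 13.

Answer: 13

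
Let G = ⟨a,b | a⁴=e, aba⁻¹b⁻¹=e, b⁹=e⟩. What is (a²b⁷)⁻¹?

The order of (a²b⁷) is 18 (smallest k with (a²b⁷)ᵏ = e), so (a²b⁷)⁻¹ = (a²b⁷)¹⁷ = a²b².
Check: (a²b⁷) · (a²b²) → (a²b⁷) · a² = b⁷;   (b⁷) · b² = e, giving e as required.

Answer: a²b²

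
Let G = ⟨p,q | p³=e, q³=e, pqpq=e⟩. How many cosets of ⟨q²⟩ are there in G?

First find ord(q²) by computing successive powers:
  (q²)¹ = q², (q²)² = q, (q²)³ = e.
So |⟨q²⟩| = ord(q²) = 3. With |G| = 12, by Lagrange [G : ⟨q²⟩] = 12/3 = 4.

Answer: 4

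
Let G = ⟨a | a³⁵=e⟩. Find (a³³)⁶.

Compute successive powers of (a³³), reducing at each step:
  (a³³)²: (a³³) · a³³ = a³¹
  (a³³)³: (a³¹) · a³³ = a²⁹
  (a³³)⁴: (a²⁹) · a³³ = a²⁷
  (a³³)⁵: (a²⁷) · a³³ = a²⁵
  (a³³)⁶: (a²⁵) · a³³ = a²³

Answer: a²³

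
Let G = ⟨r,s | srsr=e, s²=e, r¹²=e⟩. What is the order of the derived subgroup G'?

G' = [G, G] is generated by all commutators. The generator-pair commutators are: [r, s] = r².
The subgroup they normally generate is {e, r², r⁴, r⁶, r⁸, r¹⁰}, of order 6.
Check: |G/G'| = 24/6 = 4 is the order of the abelianisation.

Answer: 6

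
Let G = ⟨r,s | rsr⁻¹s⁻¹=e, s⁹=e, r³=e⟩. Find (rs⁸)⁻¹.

The order of (rs⁸) is 9 (smallest k with (rs⁸)ᵏ = e), so (rs⁸)⁻¹ = (rs⁸)⁸ = r²s.
Check: (rs⁸) · (r²s) → (rs⁸) · r² = s⁸;   (s⁸) · s = e, giving e as required.

Answer: r²s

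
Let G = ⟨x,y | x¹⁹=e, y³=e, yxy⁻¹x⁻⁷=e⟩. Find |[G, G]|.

G' = [G, G] is generated by all commutators. The generator-pair commutators are: [x, y] = x¹³.
The subgroup they normally generate is {e, x, x², x³, x⁴, x⁵, x⁶, x⁷, x⁸, x⁹, x¹⁰, x¹¹, x¹², x¹³, x¹⁴, x¹⁵, x¹⁶, x¹⁷, x¹⁸}, of order 19.
Check: |G/G'| = 57/19 = 3 is the order of the abelianisation.

Answer: 19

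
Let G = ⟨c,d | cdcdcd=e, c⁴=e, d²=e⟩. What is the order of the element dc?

Compute successive powers until reaching e:
  (dc)¹ = dc, (dc)² = c³d, (dc)³ = e.
The smallest positive k with (dc)ᵏ = e is 3.

Answer: 3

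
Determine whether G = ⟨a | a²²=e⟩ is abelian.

G has a single generator, so G is cyclic and hence abelian.

Answer: Yes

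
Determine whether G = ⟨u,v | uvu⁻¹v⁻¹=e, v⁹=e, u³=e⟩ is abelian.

Each pair of generators commutes: u·v = uv = v·u. Since the generators pairwise commute, every element of G commutes with every other, so G is abelian.

Answer: Yes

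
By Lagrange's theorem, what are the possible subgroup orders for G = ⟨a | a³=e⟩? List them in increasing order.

|G| = 3 = 3. By Lagrange's theorem the order of any subgroup divides 3; the divisors of 3 are 1, 3.

Answer: 1, 3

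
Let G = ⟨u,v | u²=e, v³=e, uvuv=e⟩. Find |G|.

Enumerate words in the generators, reducing via the relations: the distinct elements are
  {e, u, v, uv, v², uv²}.
No further products give new elements, so |G| = 6.

Answer: 6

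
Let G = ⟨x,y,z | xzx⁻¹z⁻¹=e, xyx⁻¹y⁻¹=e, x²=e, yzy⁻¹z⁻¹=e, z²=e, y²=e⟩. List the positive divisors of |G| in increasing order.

|G| = 8 = 2³. By Lagrange's theorem the order of any subgroup divides 8; the divisors of 8 are 1, 2, 4, 8.

Answer: 1, 2, 4, 8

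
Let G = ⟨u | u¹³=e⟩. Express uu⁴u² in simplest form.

Multiply left to right, reducing at each step:
  u · u⁴ = u⁵
  (u⁵) · u² = u⁷

Answer: u⁷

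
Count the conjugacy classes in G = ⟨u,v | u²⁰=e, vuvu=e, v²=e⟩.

The conjugacy classes (representative and size) are:
  [e] (size 1), [u] (size 2), [u¹⁸] (size 2), [u³] (size 2), [u⁴] (size 2), [u¹⁵] (size 2), [u¹⁴] (size 2), [u⁷] (size 2), [u¹²] (size 2), [u¹¹] (size 2), [u¹⁰] (size 1), [u¹⁸v] (size 10), [u⁵v] (size 10).
Class equation: 1 + 2 + 2 + 2 + 2 + 2 + 2 + 2 + 2 + 2 + 1 + 10 + 10 = 40 = |G|. So G has 13 conjugacy classes.

Answer: 13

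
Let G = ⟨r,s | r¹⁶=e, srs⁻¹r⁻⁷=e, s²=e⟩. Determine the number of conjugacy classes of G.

The conjugacy classes (representative and size) are:
  [e] (size 1), [r] (size 2), [r¹⁴] (size 2), [r³] (size 2), [r⁴] (size 2), [r¹⁰] (size 2), [r⁸] (size 1), [r⁹] (size 2), [r¹¹] (size 2), [r¹⁰s] (size 8), [rs] (size 8).
Class equation: 1 + 2 + 2 + 2 + 2 + 2 + 1 + 2 + 2 + 8 + 8 = 32 = |G|. So G has 11 conjugacy classes.

Answer: 11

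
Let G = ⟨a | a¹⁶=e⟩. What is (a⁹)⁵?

Compute successive powers of (a⁹), reducing at each step:
  (a⁹)²: (a⁹) · a⁹ = a²
  (a⁹)³: (a²) · a⁹ = a¹¹
  (a⁹)⁴: (a¹¹) · a⁹ = a⁴
  (a⁹)⁵: (a⁴) · a⁹ = a¹³

Answer: a¹³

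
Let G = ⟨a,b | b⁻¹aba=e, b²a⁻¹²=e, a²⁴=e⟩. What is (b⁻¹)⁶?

Compute successive powers of (b⁻¹), reducing at each step:
  (b⁻¹)²: (b⁻¹) · b⁻¹ = a¹²
  (b⁻¹)³: (a¹²) · b⁻¹ = b
  (b⁻¹)⁴: b · b⁻¹ = e
  (b⁻¹)⁵: e · b⁻¹ = b⁻¹
  (b⁻¹)⁶: (b⁻¹) · b⁻¹ = a¹²

Answer: a¹²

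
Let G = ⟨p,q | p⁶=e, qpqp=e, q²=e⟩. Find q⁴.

Compute successive powers of q, reducing at each step:
  q²: q · q = e
  q³: e · q = q
  q⁴: q · q = e

Answer: e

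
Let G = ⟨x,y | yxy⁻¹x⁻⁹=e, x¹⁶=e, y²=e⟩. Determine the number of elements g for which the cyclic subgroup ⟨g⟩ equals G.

⟨g⟩ = G would require ord(g) = |G| = 32, but the maximum element order in G is 16 < 32. So G is not cyclic and no single element generates it: the count is 0.

Answer: 0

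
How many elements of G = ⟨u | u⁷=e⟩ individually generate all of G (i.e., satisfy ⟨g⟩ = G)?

G is cyclic of order 7. An element generates G iff its order is 7, and a cyclic group of order 7 has exactly φ(7) = 6 such elements.

Answer: 6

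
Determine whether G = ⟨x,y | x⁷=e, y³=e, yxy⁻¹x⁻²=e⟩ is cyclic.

Every cyclic group is abelian. But x·y = xy while y·x = x²y, so x·y ≠ y·x and G is not abelian. Hence G is not cyclic.

Answer: No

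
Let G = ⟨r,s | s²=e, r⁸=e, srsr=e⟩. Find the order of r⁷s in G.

Compute successive powers until reaching e:
  (r⁷s)¹ = r⁷s, (r⁷s)² = e.
The smallest positive k with (r⁷s)ᵏ = e is 2.

Answer: 2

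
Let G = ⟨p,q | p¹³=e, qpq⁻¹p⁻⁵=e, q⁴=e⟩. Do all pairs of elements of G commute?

p·q = pq but q·p = p⁵q, so p·q ≠ q·p and G is not abelian.

Answer: No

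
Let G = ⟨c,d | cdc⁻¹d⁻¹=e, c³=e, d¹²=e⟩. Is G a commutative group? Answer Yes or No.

Each pair of generators commutes: c·d = cd = d·c. Since the generators pairwise commute, every element of G commutes with every other, so G is abelian.

Answer: Yes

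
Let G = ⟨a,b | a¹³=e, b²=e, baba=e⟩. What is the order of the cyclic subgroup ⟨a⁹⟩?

|⟨a⁹⟩| equals the order of a⁹. Compute successive powers until reaching e:
  (a⁹)¹ = a⁹, (a⁹)² = a⁵, (a⁹)³ = a, (a⁹)⁴ = a¹⁰, (a⁹)⁵ = a⁶, (a⁹)⁶ = a², (a⁹)⁷ = a¹¹, (a⁹)⁸ = a⁷, (a⁹)⁹ = a³, (a⁹)¹⁰ = a¹², (a⁹)¹¹ = a⁸, (a⁹)¹² = a⁴, (a⁹)¹³ = e.
The smallest positive k with (a⁹)ᵏ = e is 13, so |⟨a⁹⟩| = 13.

Answer: 13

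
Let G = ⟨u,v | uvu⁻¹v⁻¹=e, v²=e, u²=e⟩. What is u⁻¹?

The order of u is 2 (smallest k with uᵏ = e), so u⁻¹ = u¹ = u.
Check: u · u → u · u = e, giving e as required.

Answer: u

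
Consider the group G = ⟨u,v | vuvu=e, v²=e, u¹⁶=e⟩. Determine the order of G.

Enumerate words in the generators, reducing via the relations: the distinct elements are
  {e, u, v, uv, u², u³, u⁴, u⁵, u⁶, u⁷, u⁸, u⁹, u²v, u³v, u¹², u¹³, u¹¹, u¹⁰, u¹⁴, u¹⁵, u⁴v, u⁵v, u⁶v, u⁷v, u⁸v, u⁹v, u¹²v, u¹³v, u¹¹v, u¹⁰v, u¹⁴v, u¹⁵v}.
No further products give new elements, so |G| = 32.

Answer: 32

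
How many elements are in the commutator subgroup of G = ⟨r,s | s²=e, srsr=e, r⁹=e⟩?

G' = [G, G] is generated by all commutators. The generator-pair commutators are: [r, s] = r².
The subgroup they normally generate is {e, r, r², r³, r⁴, r⁵, r⁶, r⁷, r⁸}, of order 9.
Check: |G/G'| = 18/9 = 2 is the order of the abelianisation.

Answer: 9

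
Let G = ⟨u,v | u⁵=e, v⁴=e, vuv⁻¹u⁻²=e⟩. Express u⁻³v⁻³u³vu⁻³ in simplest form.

Multiply left to right, reducing at each step:
  (u²) · v⁻³ = u²v
  (u²v) · u³ = u³v
  (u³v) · v = u³v²
  (u³v²) · u⁻³ = uv²

Answer: uv²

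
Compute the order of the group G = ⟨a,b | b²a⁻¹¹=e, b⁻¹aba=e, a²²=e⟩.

Enumerate words in the generators, reducing via the relations: the distinct elements are
  {a, b, e, ab, a², a³, a⁴, a⁵, a⁶, a⁷, a⁸, a⁹, a²b, a²¹, a²⁰, a³b, a¹², a¹³, a¹¹, a¹⁰, a¹⁴, a¹⁵, a¹⁶, a¹⁷, a¹⁸, a¹⁹, a⁴b, a⁵b, a⁶b, a⁷b, a⁸b, a⁹b, b⁻¹, ab⁻¹, a¹⁰b, a²b⁻¹, a³b⁻¹, a⁴b⁻¹, a⁵b⁻¹, a⁶b⁻¹, a⁷b⁻¹, a⁸b⁻¹, a⁹b⁻¹, a¹⁰b⁻¹}.
No further products give new elements, so |G| = 44.

Answer: 44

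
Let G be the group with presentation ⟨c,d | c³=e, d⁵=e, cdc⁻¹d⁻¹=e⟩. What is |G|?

Enumerate words in the generators, reducing via the relations: the distinct elements are
  {c, d, e, cd, c², d², d³, d⁴, cd², cd³, cd⁴, c²d, c²d², c²d³, c²d⁴}.
No further products give new elements, so |G| = 15.

Answer: 15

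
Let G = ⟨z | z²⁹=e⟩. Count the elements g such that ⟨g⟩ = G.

G is cyclic of order 29. An element generates G iff its order is 29, and a cyclic group of order 29 has exactly φ(29) = 28 such elements.

Answer: 28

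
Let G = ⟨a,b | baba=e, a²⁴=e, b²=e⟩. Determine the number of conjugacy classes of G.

The conjugacy classes (representative and size) are:
  [e] (size 1), [a²³] (size 2), [a²] (size 2), [a³] (size 2), [a²⁰] (size 2), [a¹⁹] (size 2), [a⁶] (size 2), [a⁷] (size 2), [a⁸] (size 2), [a⁹] (size 2), [a¹⁴] (size 2), [a¹¹] (size 2), [a¹²] (size 1), [a⁴b] (size 12), [a⁵b] (size 12).
Class equation: 1 + 2 + 2 + 2 + 2 + 2 + 2 + 2 + 2 + 2 + 2 + 2 + 1 + 12 + 12 = 48 = |G|. So G has 15 conjugacy classes.

Answer: 15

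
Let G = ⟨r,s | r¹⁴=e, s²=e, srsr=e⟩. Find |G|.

Enumerate words in the generators, reducing via the relations: the distinct elements are
  {e, r, s, rs, r², r³, r⁴, r⁵, r⁶, r⁷, r⁸, r⁹, r²s, r³s, r¹², r¹³, r¹¹, r¹⁰, r⁴s, r⁵s, r⁶s, r⁷s, r⁸s, r⁹s, r¹²s, r¹³s, r¹¹s, r¹⁰s}.
No further products give new elements, so |G| = 28.

Answer: 28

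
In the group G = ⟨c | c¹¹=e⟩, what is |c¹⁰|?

Compute successive powers until reaching e:
  (c¹⁰)¹ = c¹⁰, (c¹⁰)² = c⁹, (c¹⁰)³ = c⁸, (c¹⁰)⁴ = c⁷, (c¹⁰)⁵ = c⁶, (c¹⁰)⁶ = c⁵, (c¹⁰)⁷ = c⁴, (c¹⁰)⁸ = c³, (c¹⁰)⁹ = c², (c¹⁰)¹⁰ = c, (c¹⁰)¹¹ = e.
The smallest positive k with (c¹⁰)ᵏ = e is 11.

Answer: 11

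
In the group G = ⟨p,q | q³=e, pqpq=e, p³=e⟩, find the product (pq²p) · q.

Compute (pq²p) · q by multiplying left to right and reducing via the relations at each step:
  (pq²p) · q = q²p

Answer: q²p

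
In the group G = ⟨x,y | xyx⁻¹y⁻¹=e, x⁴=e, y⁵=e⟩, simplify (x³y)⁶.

Compute successive powers of (x³y), reducing at each step:
  (x³y)²: (x³y) · x³ = x²y;   (x²y) · y = x²y²
  (x³y)³: (x²y²) · x³ = xy²;   (xy²) · y = xy³
  (x³y)⁴: (xy³) · x³ = y³;   (y³) · y = y⁴
  (x³y)⁵: (y⁴) · x³ = x³y⁴;   (x³y⁴) · y = x³
  (x³y)⁶: (x³) · x³ = x²;   (x²) · y = x²y

Answer: x²y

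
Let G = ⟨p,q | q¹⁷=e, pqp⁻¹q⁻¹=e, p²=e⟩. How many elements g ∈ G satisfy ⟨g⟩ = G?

G is cyclic of order 34. An element generates G iff its order is 34, and a cyclic group of order 34 has exactly φ(34) = 16 such elements.

Answer: 16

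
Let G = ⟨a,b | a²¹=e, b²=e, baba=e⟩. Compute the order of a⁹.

Compute successive powers until reaching e:
  (a⁹)¹ = a⁹, (a⁹)² = a¹⁸, (a⁹)³ = a⁶, (a⁹)⁴ = a¹⁵, (a⁹)⁵ = a³, (a⁹)⁶ = a¹², (a⁹)⁷ = e.
The smallest positive k with (a⁹)ᵏ = e is 7.

Answer: 7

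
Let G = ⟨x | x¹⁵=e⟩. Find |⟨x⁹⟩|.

|⟨x⁹⟩| equals the order of x⁹. Compute successive powers until reaching e:
  (x⁹)¹ = x⁹, (x⁹)² = x³, (x⁹)³ = x¹², (x⁹)⁴ = x⁶, (x⁹)⁵ = e.
The smallest positive k with (x⁹)ᵏ = e is 5, so |⟨x⁹⟩| = 5.

Answer: 5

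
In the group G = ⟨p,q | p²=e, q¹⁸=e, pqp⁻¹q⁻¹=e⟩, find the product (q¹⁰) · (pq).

Compute (q¹⁰) · (pq) by multiplying left to right and reducing via the relations at each step:
  (q¹⁰) · p = pq¹⁰
  (pq¹⁰) · q = pq¹¹

Answer: pq¹¹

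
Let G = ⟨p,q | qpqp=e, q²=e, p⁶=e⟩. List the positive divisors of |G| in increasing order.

|G| = 12 = 2² · 3. By Lagrange's theorem the order of any subgroup divides 12; the divisors of 12 are 1, 2, 3, 4, 6, 12.

Answer: 1, 2, 3, 4, 6, 12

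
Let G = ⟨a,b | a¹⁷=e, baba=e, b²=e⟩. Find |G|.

Enumerate words in the generators, reducing via the relations: the distinct elements are
  {a, b, e, ab, a², a³, a⁴, a⁵, a⁶, a⁷, a⁸, a⁹, a²b, a³b, a¹², a¹³, a¹¹, a¹⁰, a¹⁴, a¹⁵, a¹⁶, a⁴b, a⁵b, a⁶b, a⁷b, a⁸b, a⁹b, a¹²b, a¹³b, a¹¹b, a¹⁰b, a¹⁴b, a¹⁵b, a¹⁶b}.
No further products give new elements, so |G| = 34.

Answer: 34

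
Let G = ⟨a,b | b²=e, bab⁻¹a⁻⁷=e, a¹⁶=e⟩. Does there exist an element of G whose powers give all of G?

Every cyclic group is abelian. But a·b = ab while b·a = a⁷b, so a·b ≠ b·a and G is not abelian. Hence G is not cyclic.

Answer: No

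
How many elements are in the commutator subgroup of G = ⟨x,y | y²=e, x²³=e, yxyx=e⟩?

G' = [G, G] is generated by all commutators. The generator-pair commutators are: [x, y] = x².
The subgroup they normally generate is {e, x, x², x³, x⁴, x⁵, x⁶, x⁷, x⁸, x⁹, x¹⁰, x¹¹, x¹², x¹³, x¹⁴, x¹⁵, x¹⁶, x¹⁷, x¹⁸, x¹⁹, x²⁰, x²¹, x²²}, of order 23.
Check: |G/G'| = 46/23 = 2 is the order of the abelianisation.

Answer: 23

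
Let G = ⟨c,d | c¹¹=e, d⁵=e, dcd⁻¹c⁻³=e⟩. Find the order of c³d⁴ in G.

Compute successive powers until reaching e:
  (c³d⁴)¹ = c³d⁴, (c³d⁴)² = c⁴d³, (c³d⁴)³ = c⁸d², (c³d⁴)⁴ = c²d, (c³d⁴)⁵ = e.
The smallest positive k with (c³d⁴)ᵏ = e is 5.

Answer: 5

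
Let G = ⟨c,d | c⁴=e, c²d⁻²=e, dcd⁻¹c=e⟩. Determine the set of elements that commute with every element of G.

An element z ∈ Z(G) iff z commutes with every generator.
For example c² is central: (c²)·c = c³ = c·(c²); (c²)·d = d⁻¹ = d·(c²).
Whereas c ∉ Z(G) since c·d = cd ≠ cd⁻¹ = d·c.
Checking each of the 8 elements this way gives Z(G) = {e, c²}, of order 2.

Answer: {e, c²}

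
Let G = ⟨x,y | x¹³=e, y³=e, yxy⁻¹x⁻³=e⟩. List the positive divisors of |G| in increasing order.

|G| = 39 = 3 · 13. By Lagrange's theorem the order of any subgroup divides 39; the divisors of 39 are 1, 3, 13, 39.

Answer: 1, 3, 13, 39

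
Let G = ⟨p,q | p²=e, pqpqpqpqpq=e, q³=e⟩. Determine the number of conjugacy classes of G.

The conjugacy classes (representative and size) are:
  [e] (size 1), [pqpq²pqpq²p] (size 15), [qpqpq²p] (size 20), [pq²pq²p] (size 12), [q²pqpq²] (size 12).
Class equation: 1 + 15 + 20 + 12 + 12 = 60 = |G|. So G has 5 conjugacy classes.

Answer: 5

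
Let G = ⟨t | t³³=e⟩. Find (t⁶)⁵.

Compute successive powers of (t⁶), reducing at each step:
  (t⁶)²: (t⁶) · t⁶ = t¹²
  (t⁶)³: (t¹²) · t⁶ = t¹⁸
  (t⁶)⁴: (t¹⁸) · t⁶ = t²⁴
  (t⁶)⁵: (t²⁴) · t⁶ = t³⁰

Answer: t³⁰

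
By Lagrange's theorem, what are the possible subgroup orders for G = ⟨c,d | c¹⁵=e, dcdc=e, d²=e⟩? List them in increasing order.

|G| = 30 = 2 · 3 · 5. By Lagrange's theorem the order of any subgroup divides 30; the divisors of 30 are 1, 2, 3, 5, 6, 10, 15, 30.

Answer: 1, 2, 3, 5, 6, 10, 15, 30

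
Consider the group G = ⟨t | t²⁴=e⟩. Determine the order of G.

G is generated by a single element, so G is cyclic. The relator gives t²⁴ = e and no smaller power is forced to be e, so the 24 powers {e, t, t², t³, t⁴, t⁵, t⁶, t⁷, t⁸, t⁹, t²², t²³, t²¹, t²⁰, t¹², t¹³, t¹¹, t¹⁰, t¹⁴, t¹⁵, t¹⁶, t¹⁷, t¹⁸, t¹⁹} are distinct. Hence |G| = 24.

Answer: 24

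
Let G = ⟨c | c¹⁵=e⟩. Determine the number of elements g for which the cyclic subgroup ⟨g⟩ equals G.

G is cyclic of order 15. An element generates G iff its order is 15, and a cyclic group of order 15 has exactly φ(15) = 8 such elements.

Answer: 8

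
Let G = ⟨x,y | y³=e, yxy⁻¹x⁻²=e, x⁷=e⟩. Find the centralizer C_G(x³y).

⟨x³y⟩ ⊆ C_G(x³y) since powers of x³y commute with x³y; so |C_G(x³y)| ≥ |⟨x³y⟩| = 3.
By orbit–stabilizer, |C_G(x³y)| = |G| / |conj. class of x³y| = 21 / 7 = 3.
The 3 elements commuting with x³y are {e, x³y, x²y²}.

Answer: {e, x³y, x²y²}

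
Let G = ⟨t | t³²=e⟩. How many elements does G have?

G is generated by a single element, so G is cyclic. The relator gives t³² = e and no smaller power is forced to be e, so the 32 powers {e, t, t², t³, t⁴, t⁵, t⁶, t⁷, t⁸, t⁹, t²², t²³, t²¹, t²⁰, t²⁴, t²⁵, t²⁶, t²⁷, t²⁸, t²⁹, t³¹, t³⁰, t¹², t¹³, t¹¹, t¹⁰, t¹⁴, t¹⁵, t¹⁶, t¹⁷, t¹⁸, t¹⁹} are distinct. Hence |G| = 32.

Answer: 32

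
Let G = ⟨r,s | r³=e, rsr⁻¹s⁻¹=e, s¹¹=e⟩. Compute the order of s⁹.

Compute successive powers until reaching e:
  (s⁹)¹ = s⁹, (s⁹)² = s⁷, (s⁹)³ = s⁵, (s⁹)⁴ = s³, (s⁹)⁵ = s, (s⁹)⁶ = s¹⁰, (s⁹)⁷ = s⁸, (s⁹)⁸ = s⁶, (s⁹)⁹ = s⁴, (s⁹)¹⁰ = s², (s⁹)¹¹ = e.
The smallest positive k with (s⁹)ᵏ = e is 11.

Answer: 11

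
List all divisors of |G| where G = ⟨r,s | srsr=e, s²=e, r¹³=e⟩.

|G| = 26 = 2 · 13. By Lagrange's theorem the order of any subgroup divides 26; the divisors of 26 are 1, 2, 13, 26.

Answer: 1, 2, 13, 26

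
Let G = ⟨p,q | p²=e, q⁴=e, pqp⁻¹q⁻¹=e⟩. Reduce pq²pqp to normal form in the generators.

Multiply left to right, reducing at each step:
  p · q² = pq²
  (pq²) · p = q²
  (q²) · q = q³
  (q³) · p = pq³

Answer: pq³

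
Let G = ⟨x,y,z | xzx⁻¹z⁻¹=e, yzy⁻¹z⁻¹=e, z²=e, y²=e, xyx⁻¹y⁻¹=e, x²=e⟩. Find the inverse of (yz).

The order of (yz) is 2 (smallest k with (yz)ᵏ = e), so (yz)⁻¹ = (yz)¹ = yz.
Check: (yz) · (yz) → (yz) · y = z;   z · z = e, giving e as required.

Answer: yz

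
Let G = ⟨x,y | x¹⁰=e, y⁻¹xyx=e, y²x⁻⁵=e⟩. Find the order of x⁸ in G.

Compute successive powers until reaching e:
  (x⁸)¹ = x⁸, (x⁸)² = x⁶, (x⁸)³ = x⁴, (x⁸)⁴ = x², (x⁸)⁵ = e.
The smallest positive k with (x⁸)ᵏ = e is 5.

Answer: 5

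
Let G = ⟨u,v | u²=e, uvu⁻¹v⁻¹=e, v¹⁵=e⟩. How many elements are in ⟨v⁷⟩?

|⟨v⁷⟩| equals the order of v⁷. Compute successive powers until reaching e:
  (v⁷)¹ = v⁷, (v⁷)² = v¹⁴, (v⁷)³ = v⁶, (v⁷)⁴ = v¹³, (v⁷)⁵ = v⁵, (v⁷)⁶ = v¹², (v⁷)⁷ = v⁴, (v⁷)⁸ = v¹¹, (v⁷)⁹ = v³, (v⁷)¹⁰ = v¹⁰, (v⁷)¹¹ = v², (v⁷)¹² = v⁹, (v⁷)¹³ = v, (v⁷)¹⁴ = v⁸, (v⁷)¹⁵ = e.
The smallest positive k with (v⁷)ᵏ = e is 15, so |⟨v⁷⟩| = 15.

Answer: 15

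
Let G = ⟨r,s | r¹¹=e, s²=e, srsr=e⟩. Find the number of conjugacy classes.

The conjugacy classes (representative and size) are:
  [e] (size 1), [r¹⁰] (size 2), [r²] (size 2), [r³] (size 2), [r⁷] (size 2), [r⁶] (size 2), [r²s] (size 11).
Class equation: 1 + 2 + 2 + 2 + 2 + 2 + 11 = 22 = |G|. So G has 7 conjugacy classes.

Answer: 7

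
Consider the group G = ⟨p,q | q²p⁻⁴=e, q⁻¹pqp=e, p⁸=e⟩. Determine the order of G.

Enumerate words in the generators, reducing via the relations: the distinct elements are
  {e, p, q, pq, p², p³, p⁴, p⁵, p⁶, p⁷, p²q, p³q, q⁻¹, pq⁻¹, p²q⁻¹, p³q⁻¹}.
No further products give new elements, so |G| = 16.

Answer: 16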